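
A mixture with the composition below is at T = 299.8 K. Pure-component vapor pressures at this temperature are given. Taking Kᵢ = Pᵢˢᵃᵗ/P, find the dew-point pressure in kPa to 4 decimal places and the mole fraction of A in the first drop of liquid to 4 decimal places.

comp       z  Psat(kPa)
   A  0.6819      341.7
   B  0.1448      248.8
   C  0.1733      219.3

At the dew point ψ → 1, so Σzᵢ/Kᵢ = 1 with Kᵢ = Pᵢˢᵃᵗ/P ⇒ 1/P = Σzᵢ/Pᵢˢᵃᵗ.
1/P = 0.6819/341.7 + 0.1448/248.8 + 0.1733/219.3 = 0.0033678 ⇒ P = 296.9257 kPa
xᵢ = zᵢP/Pᵢˢᵃᵗ ⇒ x_A = 0.6819·296.9257/341.7 = 0.5925

Pdew = 296.9257 kPa, x_A = 0.5925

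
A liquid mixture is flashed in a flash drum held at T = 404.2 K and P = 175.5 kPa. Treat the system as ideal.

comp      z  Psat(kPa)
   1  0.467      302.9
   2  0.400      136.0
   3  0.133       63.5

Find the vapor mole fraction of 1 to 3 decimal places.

Raoult's law: Kᵢ = Pᵢˢᵃᵗ/P = Pᵢˢᵃᵗ/175.5.
  K_1 = 302.9/175.5 = 1.72593, K_2 = 136.0/175.5 = 0.77493, K_3 = 63.5/175.5 = 0.36182
Let ψ = V/F and solve Σ zᵢ(Kᵢ−1)/(1+ψ(Kᵢ−1)) = 0.
g(0) = ΣzᵢKᵢ − 1 = 0.164 and g(1) = 1 − Σzᵢ/Kᵢ = -0.154, so a root lies in (0, 1).
Iterate (Newton) starting at ψ = 0.5:
  ψ = 0.500: g = 0.0226, g' = -0.275 → ψ = 0.582
  ψ = 0.582: g = -0.0004, g' = -0.286 → ψ = 0.581
Converged at ψ = 0.581.
Compositions from xᵢ = zᵢ/(1+ψ(Kᵢ−1)), yᵢ = Kᵢxᵢ:
  1: x = 0.328, y = 0.567
  2: x = 0.460, y = 0.357
  3: x = 0.211, y = 0.076

y_1 = 0.567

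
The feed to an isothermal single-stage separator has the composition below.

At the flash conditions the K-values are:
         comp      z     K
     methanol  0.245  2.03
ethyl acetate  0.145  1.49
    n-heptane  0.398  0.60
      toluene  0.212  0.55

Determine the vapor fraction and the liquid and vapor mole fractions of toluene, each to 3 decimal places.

ψ = 0.188, x_toluene = 0.232, y_toluene = 0.127

Let ψ = V/F and solve Σ zᵢ(Kᵢ−1)/(1+ψ(Kᵢ−1)) = 0.
g(0) = ΣzᵢKᵢ − 1 = 0.069 and g(1) = 1 − Σzᵢ/Kᵢ = -0.267, so a root lies in (0, 1).
Newton–Raphson from ψ = 0.48:
  ψ = 0.480: g = -0.0923, g' = -0.307 → ψ = 0.179
  ψ = 0.179: g = 0.0032, g' = -0.339 → ψ = 0.188
Converged at ψ = 0.188.
Compositions from xᵢ = zᵢ/(1+ψ(Kᵢ−1)), yᵢ = Kᵢxᵢ:
  methanol: x = 0.205, y = 0.417
  ethyl acetate: x = 0.133, y = 0.198
  n-heptane: x = 0.430, y = 0.258
  toluene: x = 0.232, y = 0.127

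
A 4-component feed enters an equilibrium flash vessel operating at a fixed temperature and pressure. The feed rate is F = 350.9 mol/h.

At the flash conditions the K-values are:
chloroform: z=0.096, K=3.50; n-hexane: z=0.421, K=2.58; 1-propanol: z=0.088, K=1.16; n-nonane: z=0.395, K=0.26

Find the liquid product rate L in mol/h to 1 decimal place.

Material balance + equilibrium reduce to Σ zᵢ(Kᵢ−1)/(1+V/F(Kᵢ−1)) = 0.
Check two-phase: ΣzᵢKᵢ = 1.627 > 1 and Σzᵢ/Kᵢ = 1.786 > 1, so g(0) = 0.627 > 0 and g(1) = -0.786 < 0.
Newton–Raphson from V/F = 0.52:
  V/F = 0.520: g = 0.0074, g' = -1.004 → V/F = 0.527
Converged at V/F = 0.527.
Then V = V/F·F = 0.5273·350.9 = 185.0 mol/h and L = F − V = 165.9 mol/h.

L = 165.9 mol/h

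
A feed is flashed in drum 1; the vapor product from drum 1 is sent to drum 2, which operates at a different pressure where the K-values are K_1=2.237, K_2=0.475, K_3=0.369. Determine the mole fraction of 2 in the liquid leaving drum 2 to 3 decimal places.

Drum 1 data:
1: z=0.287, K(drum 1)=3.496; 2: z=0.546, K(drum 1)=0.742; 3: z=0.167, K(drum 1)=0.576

x_2 (drum 2) = 0.541

Drum 1:
Material balance + equilibrium reduce to Σ zᵢ(Kᵢ−1)/(1+ψ₁(Kᵢ−1)) = 0.
Check two-phase: ΣzᵢKᵢ = 1.505 > 1 and Σzᵢ/Kᵢ = 1.108 > 1, so g(0) = 0.505 > 0 and g(1) = -0.108 < 0.
Newton–Raphson from ψ₁ = 0.5:
  ψ₁ = 0.500: g = 0.0671, g' = -0.450 → ψ₁ = 0.649
  ψ₁ = 0.649: g = 0.0065, g' = -0.370 → ψ₁ = 0.667
Converged at ψ₁ = 0.667.
Drum-1 compositions:
  1: x = 0.108, y = 0.377
  2: x = 0.659, y = 0.489
  3: x = 0.233, y = 0.134
Drum-2 feed = drum-1 vapor: z₂ = (0.3766, 0.4893, 0.1341).
Drum 2:
Newton–Raphson from ψ₂ = 0.5:
  ψ₂ = 0.500: g = -0.1841, g' = -0.582 → ψ₂ = 0.184
  ψ₂ = 0.184: g = -0.0004, g' = -0.616 → ψ₂ = 0.183
Converged at ψ₂ = 0.183.
  1: x = 0.307, y = 0.687
  2: x = 0.541, y = 0.257
  3: x = 0.152, y = 0.056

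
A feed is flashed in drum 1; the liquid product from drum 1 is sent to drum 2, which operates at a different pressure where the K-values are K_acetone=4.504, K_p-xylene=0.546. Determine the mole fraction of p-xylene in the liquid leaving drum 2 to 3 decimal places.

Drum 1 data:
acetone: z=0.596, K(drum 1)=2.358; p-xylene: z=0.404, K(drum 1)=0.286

Drum 1:
Newton iteration, ψ₁⁰ = 0.5:
  ψ₁ = 0.500: g = 0.0334, g' = -0.888 → ψ₁ = 0.538
  ψ₁ = 0.538: g = -0.0004, g' = -0.910 → ψ₁ = 0.537
Converged at ψ₁ = 0.537.
Drum-1 compositions:
  acetone: x = 0.345, y = 0.813
  p-xylene: x = 0.655, y = 0.187
Drum-2 feed = drum-1 liquid: z₂ = (0.3446, 0.6554).
Drum 2:
Rachford–Rice: g(ψ₂) = Σ zᵢ(Kᵢ−1)/(1+ψ₂(Kᵢ−1)) = 0.
Feasibility: ΣzᵢKᵢ = 1.910, Σzᵢ/Kᵢ = 1.277 — both > 1, two phases present.
Binary case is linear: z₁(K₁−1)(1+ψ₂(K₂−1)) + z₂(K₂−1)(1+ψ₂(K₁−1)) = 0
⇒ ψ₂ = [z₁(K₁−1)+z₂(K₂−1)] / [−(K₁−1)(K₂−1)] = 0.9099/1.5908 = 0.572
  acetone: x = 0.115, y = 0.517
  p-xylene: x = 0.885, y = 0.483

x_p-xylene (drum 2) = 0.885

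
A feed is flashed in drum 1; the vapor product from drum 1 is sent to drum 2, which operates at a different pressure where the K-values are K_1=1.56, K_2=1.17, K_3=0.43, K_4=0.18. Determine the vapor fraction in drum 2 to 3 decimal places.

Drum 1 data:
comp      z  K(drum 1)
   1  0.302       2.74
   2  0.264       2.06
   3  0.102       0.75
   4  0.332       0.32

V/F (drum 2) = 0.246

Drum 1:
Material balance + equilibrium reduce to Σ zᵢ(Kᵢ−1)/(1+ψ₁(Kᵢ−1)) = 0.
Feasibility: ΣzᵢKᵢ = 1.554, Σzᵢ/Kᵢ = 1.412 — both > 1, two phases present.
Newton iteration, ψ₁⁰ = 0.65:
  ψ₁ = 0.650: g = -0.0228, g' = -0.807 → ψ₁ = 0.622
  ψ₁ = 0.622: g = -0.0003, g' = -0.788 → ψ₁ = 0.621
Converged at ψ₁ = 0.621.
Drum-1 compositions:
  1: x = 0.145, y = 0.398
  2: x = 0.159, y = 0.328
  3: x = 0.121, y = 0.091
  4: x = 0.575, y = 0.184
Drum-2 feed = drum-1 vapor: z₂ = (0.3976, 0.3279, 0.0906, 0.1840).
Drum 2:
Let ψ₂ = V/F and solve Σ zᵢ(Kᵢ−1)/(1+ψ₂(Kᵢ−1)) = 0.
Feasibility: ΣzᵢKᵢ = 1.076, Σzᵢ/Kᵢ = 1.768 — both > 1, two phases present.
Newton iteration, ψ₂⁰ = 0.5:
  ψ₂ = 0.500: g = -0.1026, g' = -0.497 → ψ₂ = 0.294
  ψ₂ = 0.294: g = -0.0164, g' = -0.358 → ψ₂ = 0.248
  ψ₂ = 0.248: g = -0.0004, g' = -0.340 → ψ₂ = 0.246
Converged at ψ₂ = 0.246.
  1: x = 0.349, y = 0.545
  2: x = 0.315, y = 0.368
  3: x = 0.105, y = 0.045
  4: x = 0.231, y = 0.042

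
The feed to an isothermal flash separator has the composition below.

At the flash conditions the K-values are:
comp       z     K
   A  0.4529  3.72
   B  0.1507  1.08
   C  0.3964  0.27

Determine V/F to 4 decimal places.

V/F = 0.5691

Rachford–Rice: g(V/F) = Σ zᵢ(Kᵢ−1)/(1+V/F(Kᵢ−1)) = 0.
Feasibility: ΣzᵢKᵢ = 1.9546, Σzᵢ/Kᵢ = 1.7294 — both > 1, two phases present.
Newton–Raphson from V/F = 0.5:
  V/F = 0.5000: g = 0.07787, g' = -1.1264 → V/F = 0.5691
Converged at V/F = 0.5691.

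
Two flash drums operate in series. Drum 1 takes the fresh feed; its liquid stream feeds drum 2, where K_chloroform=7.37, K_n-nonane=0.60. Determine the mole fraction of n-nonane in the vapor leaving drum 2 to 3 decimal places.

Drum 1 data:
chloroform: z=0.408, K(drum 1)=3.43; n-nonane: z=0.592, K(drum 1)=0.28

Drum 1:
Binary case is linear: z₁(K₁−1)(1+ψ₁(K₂−1)) + z₂(K₂−1)(1+ψ₁(K₁−1)) = 0
⇒ ψ₁ = [z₁(K₁−1)+z₂(K₂−1)] / [−(K₁−1)(K₂−1)] = 0.5652/1.7496 = 0.323
Drum-1 compositions:
  chloroform: x = 0.229, y = 0.784
  n-nonane: x = 0.771, y = 0.216
Drum-2 feed = drum-1 liquid: z₂ = (0.2286, 0.7714).
Drum 2:
Let ψ₂ = V/F and solve Σ zᵢ(Kᵢ−1)/(1+ψ₂(Kᵢ−1)) = 0.
Check two-phase: ΣzᵢKᵢ = 2.147 > 1 and Σzᵢ/Kᵢ = 1.317 > 1, so g(0) = 1.147 > 0 and g(1) = -0.317 < 0.
Binary case is linear: z₁(K₁−1)(1+ψ₂(K₂−1)) + z₂(K₂−1)(1+ψ₂(K₁−1)) = 0
⇒ ψ₂ = [z₁(K₁−1)+z₂(K₂−1)] / [−(K₁−1)(K₂−1)] = 1.1474/2.5480 = 0.450
  chloroform: x = 0.059, y = 0.435
  n-nonane: x = 0.941, y = 0.565

y_n-nonane (drum 2) = 0.565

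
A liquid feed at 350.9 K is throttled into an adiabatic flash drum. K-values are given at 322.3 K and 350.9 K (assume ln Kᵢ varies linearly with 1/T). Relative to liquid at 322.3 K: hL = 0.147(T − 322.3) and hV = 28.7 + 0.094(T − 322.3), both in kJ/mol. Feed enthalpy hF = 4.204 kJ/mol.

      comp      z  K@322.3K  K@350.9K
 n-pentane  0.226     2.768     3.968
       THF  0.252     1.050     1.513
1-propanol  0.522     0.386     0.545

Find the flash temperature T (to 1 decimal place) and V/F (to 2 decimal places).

T = 323.7 K, V/F = 0.14

Adiabatic flash: solve Rachford–Rice at each trial T, then check hF = ψ·hV(T) + (1−ψ)·hL(T).
  T = 322.3 K: K = (2.768, 1.050, 0.386), RR gives ψ = 0.115, H_out = 3.289 kJ/mol
  T = 350.9 K: K = (3.968, 1.513, 0.545), RR gives ψ = 0.627, H_out = 21.246 kJ/mol
  T = 336.6 K: K = (3.340, 1.270, 0.462), RR gives ψ = 0.361, H_out = 12.198 kJ/mol
  T = 329.5 K: K = (3.049, 1.158, 0.423), RR gives ψ = 0.239, H_out = 7.830 kJ/mol
  T = 325.9 K: K = (2.906, 1.103, 0.404), RR gives ψ = 0.177, H_out = 5.584 kJ/mol
  T = 324.1 K: K = (2.837, 1.076, 0.395), RR gives ψ = 0.146, H_out = 4.445 kJ/mol
Linear interpolation between T = 322.3 (H_out = 3.289) and T = 324.1 (H_out = 4.445) on hF = 4.204 gives T ≈ 323.7 K, at which ψ = 0.14.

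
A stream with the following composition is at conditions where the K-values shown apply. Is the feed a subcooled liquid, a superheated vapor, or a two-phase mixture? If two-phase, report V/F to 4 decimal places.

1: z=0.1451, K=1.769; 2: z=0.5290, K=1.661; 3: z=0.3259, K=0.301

ΣzᵢKᵢ = 1.2334; Σzᵢ/Kᵢ = 1.4832.
Both exceed 1, so a two-phase solution exists.
Material balance + equilibrium reduce to Σ zᵢ(Kᵢ−1)/(1+ψ(Kᵢ−1)) = 0.
Newton–Raphson from ψ = 0.5:
  ψ = 0.5000: g = -0.00679, g' = -0.5516 → ψ = 0.4877
  ψ = 0.4877: g = -0.00005, g' = -0.5441 → ψ = 0.4876
Converged at ψ = 0.4876.

two-phase, V/F = 0.4876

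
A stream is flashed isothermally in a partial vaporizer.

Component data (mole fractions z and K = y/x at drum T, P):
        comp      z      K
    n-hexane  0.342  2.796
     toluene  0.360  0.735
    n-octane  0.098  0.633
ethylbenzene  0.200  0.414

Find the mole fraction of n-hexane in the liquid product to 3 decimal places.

Material balance + equilibrium reduce to Σ zᵢ(Kᵢ−1)/(1+V/F(Kᵢ−1)) = 0.
Feasibility: ΣzᵢKᵢ = 1.366, Σzᵢ/Kᵢ = 1.250 — both > 1, two phases present.
Iterate (Newton) starting at V/F = 0.5:
  V/F = 0.500: g = 0.0038, g' = -0.497 → V/F = 0.508
Converged at V/F = 0.508.
Compositions from xᵢ = zᵢ/(1+V/F(Kᵢ−1)), yᵢ = Kᵢxᵢ:
  n-hexane: x = 0.179, y = 0.500
  toluene: x = 0.416, y = 0.306
  n-octane: x = 0.120, y = 0.076
  ethylbenzene: x = 0.285, y = 0.118

x_n-hexane = 0.179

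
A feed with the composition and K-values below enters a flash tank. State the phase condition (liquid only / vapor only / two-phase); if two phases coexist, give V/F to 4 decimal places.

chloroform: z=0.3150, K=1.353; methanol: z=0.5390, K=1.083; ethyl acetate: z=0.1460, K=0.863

ΣzᵢKᵢ = 1.1359; Σzᵢ/Kᵢ = 0.8997.
Since Σzᵢ/Kᵢ < 1 the mixture is above its dew point — single vapor phase.

vapor only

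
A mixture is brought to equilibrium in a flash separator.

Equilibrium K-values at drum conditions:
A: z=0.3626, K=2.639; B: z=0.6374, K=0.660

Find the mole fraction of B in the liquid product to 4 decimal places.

Rachford–Rice: g(ψ) = Σ zᵢ(Kᵢ−1)/(1+ψ(Kᵢ−1)) = 0.
Check two-phase: ΣzᵢKᵢ = 1.3776 > 1 and Σzᵢ/Kᵢ = 1.1032 > 1, so g(0) = 0.3776 > 0 and g(1) = -0.1032 < 0.
Newton–Raphson from ψ = 0.41:
  ψ = 0.4100: g = 0.10363, g' = -0.4479 → ψ = 0.6413
  ψ = 0.6413: g = 0.01259, g' = -0.3520 → ψ = 0.6771
  ψ = 0.6771: g = 0.00016, g' = -0.3432 → ψ = 0.6776
Converged at ψ = 0.6776.
Compositions from xᵢ = zᵢ/(1+ψ(Kᵢ−1)), yᵢ = Kᵢxᵢ:
  A: x = 0.1718, y = 0.4534
  B: x = 0.8282, y = 0.5466

x_B = 0.8282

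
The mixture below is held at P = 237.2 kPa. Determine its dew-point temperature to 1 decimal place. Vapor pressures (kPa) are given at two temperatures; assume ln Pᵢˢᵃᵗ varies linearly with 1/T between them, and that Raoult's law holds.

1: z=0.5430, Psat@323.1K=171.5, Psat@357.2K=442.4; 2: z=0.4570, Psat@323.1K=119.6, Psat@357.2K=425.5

T = 337.7 K

Dew-point temperature: Σzᵢ·P/Pᵢˢᵃᵗ(T) = 1. Interpolate ln Pᵢˢᵃᵗ = aᵢ + bᵢ/T.
  T = 323.1 K: ΣzᵢP/Pᵢˢᵃᵗ = 1.6574
  T = 357.2 K: ΣzᵢP/Pᵢˢᵃᵗ = 0.5459
  T = 340.1 K: ΣzᵢP/Pᵢˢᵃᵗ = 0.9236
  T = 331.6 K: ΣzᵢP/Pᵢˢᵃᵗ = 1.2269
  T = 335.9 K: ΣzᵢP/Pᵢˢᵃᵗ = 1.0606
  T = 338.0 K: ΣzᵢP/Pᵢˢᵃᵗ = 0.9893
Interpolating between 335.9 K and 338.0 K gives T ≈ 337.7 K.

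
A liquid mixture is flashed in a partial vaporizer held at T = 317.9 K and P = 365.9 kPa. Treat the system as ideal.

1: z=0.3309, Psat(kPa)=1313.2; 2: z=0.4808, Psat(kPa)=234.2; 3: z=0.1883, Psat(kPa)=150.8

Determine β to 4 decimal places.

Raoult's law: Kᵢ = Pᵢˢᵃᵗ/P = Pᵢˢᵃᵗ/365.9.
  K_1 = 1313.2/365.9 = 3.588959, K_2 = 234.2/365.9 = 0.640066, K_3 = 150.8/365.9 = 0.412134
Newton iteration, β⁰ = 0.5:
  β = 0.5000: g = 0.00556, g' = -0.6444 → β = 0.5086
  β = 0.5086: g = 0.00002, g' = -0.6390 → β = 0.5087
Converged at β = 0.5087.

β = 0.5087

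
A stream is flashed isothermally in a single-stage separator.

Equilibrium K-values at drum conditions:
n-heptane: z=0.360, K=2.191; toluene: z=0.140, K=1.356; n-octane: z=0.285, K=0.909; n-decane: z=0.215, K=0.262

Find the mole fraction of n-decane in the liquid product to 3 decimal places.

Let ψ = V/F and solve Σ zᵢ(Kᵢ−1)/(1+ψ(Kᵢ−1)) = 0.
Check two-phase: ΣzᵢKᵢ = 1.294 > 1 and Σzᵢ/Kᵢ = 1.402 > 1, so g(0) = 0.294 > 0 and g(1) = -0.402 < 0.
Newton–Raphson from ψ = 0.43:
  ψ = 0.430: g = 0.0674, g' = -0.491 → ψ = 0.567
  ψ = 0.567: g = -0.0030, g' = -0.543 → ψ = 0.562
Converged at ψ = 0.562.
Compositions from xᵢ = zᵢ/(1+ψ(Kᵢ−1)), yᵢ = Kᵢxᵢ:
  n-heptane: x = 0.216, y = 0.473
  toluene: x = 0.117, y = 0.158
  n-octane: x = 0.300, y = 0.273
  n-decane: x = 0.367, y = 0.096

x_n-decane = 0.367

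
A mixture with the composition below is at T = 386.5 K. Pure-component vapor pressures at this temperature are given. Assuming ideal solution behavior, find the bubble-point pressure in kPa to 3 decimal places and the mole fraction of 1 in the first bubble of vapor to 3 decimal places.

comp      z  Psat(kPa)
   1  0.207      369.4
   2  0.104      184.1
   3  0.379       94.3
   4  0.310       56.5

Pbub = 148.867 kPa, y_1 = 0.514

At the bubble point ψ → 0, so ΣzᵢKᵢ = 1 with Kᵢ = Pᵢˢᵃᵗ/P ⇒ P = ΣzᵢPᵢˢᵃᵗ.
P = 0.207·369.4 + 0.104·184.1 + 0.379·94.3 + 0.310·56.5 = 148.867 kPa
yᵢ = zᵢPᵢˢᵃᵗ/P ⇒ y_1 = 0.207·369.4/148.867 = 0.514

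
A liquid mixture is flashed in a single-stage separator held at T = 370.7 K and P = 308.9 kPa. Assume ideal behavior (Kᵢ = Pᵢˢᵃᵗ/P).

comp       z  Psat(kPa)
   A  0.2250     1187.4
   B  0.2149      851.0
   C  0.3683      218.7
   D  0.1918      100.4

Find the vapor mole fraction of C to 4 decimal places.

Raoult's law: Kᵢ = Pᵢˢᵃᵗ/P = Pᵢˢᵃᵗ/308.9.
  K_A = 1187.4/308.9 = 3.843962, K_B = 851.0/308.9 = 2.754937, K_C = 218.7/308.9 = 0.707996, K_D = 100.4/308.9 = 0.325024
Newton iteration, ψ⁰ = 0.5:
  ψ = 0.5000: g = 0.14374, g' = -0.7401 → ψ = 0.6942
  ψ = 0.6942: g = 0.00666, g' = -0.6990 → ψ = 0.7037
Converged at ψ = 0.7037.
Compositions from xᵢ = zᵢ/(1+ψ(Kᵢ−1)), yᵢ = Kᵢxᵢ:
  A: x = 0.0750, y = 0.2882
  B: x = 0.0962, y = 0.2649
  C: x = 0.4636, y = 0.3282
  D: x = 0.3653, y = 0.1187

y_C = 0.3282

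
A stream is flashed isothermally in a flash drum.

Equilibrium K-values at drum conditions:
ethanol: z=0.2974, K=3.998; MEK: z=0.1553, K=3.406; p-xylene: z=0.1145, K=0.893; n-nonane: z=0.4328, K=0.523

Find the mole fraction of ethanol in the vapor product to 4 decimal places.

Material balance + equilibrium reduce to Σ zᵢ(Kᵢ−1)/(1+V/F(Kᵢ−1)) = 0.
Check two-phase: ΣzᵢKᵢ = 2.0466 > 1 and Σzᵢ/Kᵢ = 1.0757 > 1, so g(0) = 1.0466 > 0 and g(1) = -0.0757 < 0.
Newton iteration, V/F⁰ = 0.5:
  V/F = 0.5000: g = 0.24235, g' = -0.7845 → V/F = 0.8089
  V/F = 0.8089: g = 0.03758, g' = -0.5941 → V/F = 0.8722
  V/F = 0.8722: g = 0.00022, g' = -0.5886 → V/F = 0.8725
Converged at V/F = 0.8725.
Compositions from xᵢ = zᵢ/(1+V/F(Kᵢ−1)), yᵢ = Kᵢxᵢ:
  ethanol: x = 0.0822, y = 0.3288
  MEK: x = 0.0501, y = 0.1707
  p-xylene: x = 0.1263, y = 0.1128
  n-nonane: x = 0.7414, y = 0.3877

y_ethanol = 0.3288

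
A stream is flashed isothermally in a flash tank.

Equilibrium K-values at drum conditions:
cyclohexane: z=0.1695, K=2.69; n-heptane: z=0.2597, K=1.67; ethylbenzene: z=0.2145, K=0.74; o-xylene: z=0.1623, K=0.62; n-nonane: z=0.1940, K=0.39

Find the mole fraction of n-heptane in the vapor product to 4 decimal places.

Newton–Raphson from ψ = 0.59:
  ψ = 0.5900: g = -0.06211, g' = -0.4166 → ψ = 0.4409
  ψ = 0.4409: g = -0.00049, g' = -0.4158 → ψ = 0.4397
Converged at ψ = 0.4397.
Compositions from xᵢ = zᵢ/(1+ψ(Kᵢ−1)), yᵢ = Kᵢxᵢ:
  cyclohexane: x = 0.0972, y = 0.2616
  n-heptane: x = 0.2006, y = 0.3350
  ethylbenzene: x = 0.2422, y = 0.1792
  o-xylene: x = 0.1949, y = 0.1208
  n-nonane: x = 0.2651, y = 0.1034

y_n-heptane = 0.3350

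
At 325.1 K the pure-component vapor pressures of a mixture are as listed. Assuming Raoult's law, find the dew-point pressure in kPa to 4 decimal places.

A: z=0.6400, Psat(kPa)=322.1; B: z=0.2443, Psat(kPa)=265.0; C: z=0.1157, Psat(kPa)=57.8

At the dew point ψ → 1, so Σzᵢ/Kᵢ = 1 with Kᵢ = Pᵢˢᵃᵗ/P ⇒ 1/P = Σzᵢ/Pᵢˢᵃᵗ.
1/P = 0.6400/322.1 + 0.2443/265.0 + 0.1157/57.8 = 0.0049106 ⇒ P = 203.6420 kPa

Pdew = 203.6420 kPa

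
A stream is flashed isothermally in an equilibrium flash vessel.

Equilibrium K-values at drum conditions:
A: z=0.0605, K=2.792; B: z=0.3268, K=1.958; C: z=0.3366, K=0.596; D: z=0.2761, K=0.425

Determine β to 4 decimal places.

β = 0.2309

Rachford–Rice: g(β) = Σ zᵢ(Kᵢ−1)/(1+β(Kᵢ−1)) = 0.
g(0) = ΣzᵢKᵢ − 1 = 0.1267 and g(1) = 1 − Σzᵢ/Kᵢ = -0.4030, so a root lies in (0, 1).
Iterate (Newton) starting at β = 0.5:
  β = 0.5000: g = -0.12437, g' = -0.4572 → β = 0.2280
  β = 0.2280: g = 0.00142, g' = -0.4875 → β = 0.2309
Converged at β = 0.2309.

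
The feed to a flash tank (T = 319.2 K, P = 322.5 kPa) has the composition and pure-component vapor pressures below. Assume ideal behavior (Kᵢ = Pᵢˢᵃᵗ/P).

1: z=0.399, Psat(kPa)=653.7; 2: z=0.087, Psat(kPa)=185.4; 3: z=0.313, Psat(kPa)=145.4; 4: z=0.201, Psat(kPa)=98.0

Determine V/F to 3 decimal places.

V/F = 0.101

Raoult's law: Kᵢ = Pᵢˢᵃᵗ/P = Pᵢˢᵃᵗ/322.5.
  K_1 = 653.7/322.5 = 2.02698, K_2 = 185.4/322.5 = 0.57488, K_3 = 145.4/322.5 = 0.45085, K_4 = 98.0/322.5 = 0.30388
Material balance + equilibrium reduce to Σ zᵢ(Kᵢ−1)/(1+V/F(Kᵢ−1)) = 0.
Feasibility: ΣzᵢKᵢ = 1.061, Σzᵢ/Kᵢ = 1.704 — both > 1, two phases present.
Iterate (Newton) starting at V/F = 0.5:
  V/F = 0.500: g = -0.2278, g' = -0.618 → V/F = 0.131
  V/F = 0.131: g = -0.0173, g' = -0.572 → V/F = 0.101
Converged at V/F = 0.101.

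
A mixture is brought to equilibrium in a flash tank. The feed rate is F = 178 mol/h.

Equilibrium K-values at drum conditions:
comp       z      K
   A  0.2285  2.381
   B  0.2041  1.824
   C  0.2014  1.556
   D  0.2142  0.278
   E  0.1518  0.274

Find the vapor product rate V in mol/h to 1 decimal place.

Newton iteration, ψ⁰ = 0.5:
  ψ = 0.5000: g = -0.02164, g' = -0.7308 → ψ = 0.4704
  ψ = 0.4704: g = -0.00029, g' = -0.7118 → ψ = 0.4700
Converged at ψ = 0.4700.
Then V = ψ·F = 0.4700·178 = 83.7 mol/h and L = F − V = 94.3 mol/h.

V = 83.7 mol/h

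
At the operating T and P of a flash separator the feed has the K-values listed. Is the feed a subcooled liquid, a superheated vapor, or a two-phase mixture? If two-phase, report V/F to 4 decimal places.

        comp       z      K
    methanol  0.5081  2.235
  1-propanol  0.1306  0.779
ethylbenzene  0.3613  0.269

ΣzᵢKᵢ = 1.3345; Σzᵢ/Kᵢ = 1.7381.
Both exceed 1, so a two-phase solution exists.
Newton–Raphson from ψ = 0.5:
  ψ = 0.5000: g = -0.06075, g' = -0.7838 → ψ = 0.4225
  ψ = 0.4225: g = -0.00161, g' = -0.7466 → ψ = 0.4203
Converged at ψ = 0.4203.

two-phase, V/F = 0.4203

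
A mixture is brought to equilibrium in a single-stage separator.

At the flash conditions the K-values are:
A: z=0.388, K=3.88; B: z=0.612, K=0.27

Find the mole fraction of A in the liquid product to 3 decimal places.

x_A = 0.202

Material balance + equilibrium reduce to Σ zᵢ(Kᵢ−1)/(1+V/F(Kᵢ−1)) = 0.
Feasibility: ΣzᵢKᵢ = 1.671, Σzᵢ/Kᵢ = 2.367 — both > 1, two phases present.
Binary case is linear: z₁(K₁−1)(1+V/F(K₂−1)) + z₂(K₂−1)(1+V/F(K₁−1)) = 0
⇒ V/F = [z₁(K₁−1)+z₂(K₂−1)] / [−(K₁−1)(K₂−1)] = 0.6707/2.1024 = 0.319
Compositions from xᵢ = zᵢ/(1+V/F(Kᵢ−1)), yᵢ = Kᵢxᵢ:
  A: x = 0.202, y = 0.785
  B: x = 0.798, y = 0.215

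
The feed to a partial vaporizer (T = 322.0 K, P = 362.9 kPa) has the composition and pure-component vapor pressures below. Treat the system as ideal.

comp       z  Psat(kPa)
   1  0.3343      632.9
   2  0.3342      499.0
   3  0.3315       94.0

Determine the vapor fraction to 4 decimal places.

Raoult's law: Kᵢ = Pᵢˢᵃᵗ/P = Pᵢˢᵃᵗ/362.9.
  K_1 = 632.9/362.9 = 1.744007, K_2 = 499.0/362.9 = 1.375034, K_3 = 94.0/362.9 = 0.259025
Let ψ = V/F and solve Σ zᵢ(Kᵢ−1)/(1+ψ(Kᵢ−1)) = 0.
Feasibility: ΣzᵢKᵢ = 1.1284, Σzᵢ/Kᵢ = 1.7145 — both > 1, two phases present.
Newton iteration, ψ⁰ = 0.35:
  ψ = 0.3500: g = -0.02351, g' = -0.4850 → ψ = 0.3015
  ψ = 0.3015: g = -0.00055, g' = -0.4632 → ψ = 0.3003
Converged at ψ = 0.3003.

ψ = 0.3003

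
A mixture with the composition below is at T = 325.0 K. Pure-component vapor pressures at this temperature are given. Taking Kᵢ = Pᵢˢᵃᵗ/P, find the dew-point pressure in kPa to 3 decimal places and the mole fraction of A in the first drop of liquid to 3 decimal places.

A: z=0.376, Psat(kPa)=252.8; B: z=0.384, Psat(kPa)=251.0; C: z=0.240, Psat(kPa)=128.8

At the dew point ψ → 1, so Σzᵢ/Kᵢ = 1 with Kᵢ = Pᵢˢᵃᵗ/P ⇒ 1/P = Σzᵢ/Pᵢˢᵃᵗ.
1/P = 0.376/252.8 + 0.384/251.0 + 0.240/128.8 = 0.004881 ⇒ P = 204.894 kPa
xᵢ = zᵢP/Pᵢˢᵃᵗ ⇒ x_A = 0.376·204.894/252.8 = 0.305

Pdew = 204.894 kPa, x_A = 0.305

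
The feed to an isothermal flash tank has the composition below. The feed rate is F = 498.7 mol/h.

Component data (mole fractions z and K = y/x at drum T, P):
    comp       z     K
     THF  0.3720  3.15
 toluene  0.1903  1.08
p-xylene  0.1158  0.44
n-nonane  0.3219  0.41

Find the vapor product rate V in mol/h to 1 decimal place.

Let ψ = V/F and solve Σ zᵢ(Kᵢ−1)/(1+ψ(Kᵢ−1)) = 0.
Check two-phase: ΣzᵢKᵢ = 1.5603 > 1 and Σzᵢ/Kᵢ = 1.3426 > 1, so g(0) = 0.5603 > 0 and g(1) = -0.3426 < 0.
Newton–Raphson from ψ = 0.55:
  ψ = 0.5500: g = 0.00618, g' = -0.6835 → ψ = 0.5590
Converged at ψ = 0.5590.
Then V = ψ·F = 0.5590·498.7 = 278.8 mol/h and L = F − V = 219.9 mol/h.

V = 278.8 mol/h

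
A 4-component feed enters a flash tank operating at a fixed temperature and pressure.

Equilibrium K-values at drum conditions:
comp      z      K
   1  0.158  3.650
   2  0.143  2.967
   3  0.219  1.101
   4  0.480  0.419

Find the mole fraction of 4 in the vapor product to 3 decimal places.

y_4 = 0.267

Let ψ = V/F and solve Σ zᵢ(Kᵢ−1)/(1+ψ(Kᵢ−1)) = 0.
g(0) = ΣzᵢKᵢ − 1 = 0.443 and g(1) = 1 − Σzᵢ/Kᵢ = -0.436, so a root lies in (0, 1).
Newton–Raphson from ψ = 0.69:
  ψ = 0.690: g = -0.1775, g' = -0.692 → ψ = 0.433
  ψ = 0.433: g = -0.0048, g' = -0.693 → ψ = 0.426
Converged at ψ = 0.426.
Compositions from xᵢ = zᵢ/(1+ψ(Kᵢ−1)), yᵢ = Kᵢxᵢ:
  1: x = 0.074, y = 0.271
  2: x = 0.078, y = 0.231
  3: x = 0.210, y = 0.231
  4: x = 0.638, y = 0.267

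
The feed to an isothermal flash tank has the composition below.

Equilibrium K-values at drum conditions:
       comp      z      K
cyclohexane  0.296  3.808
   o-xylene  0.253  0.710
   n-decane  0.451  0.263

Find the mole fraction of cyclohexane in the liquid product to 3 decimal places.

Rachford–Rice: g(V/F) = Σ zᵢ(Kᵢ−1)/(1+V/F(Kᵢ−1)) = 0.
g(0) = ΣzᵢKᵢ − 1 = 0.425 and g(1) = 1 − Σzᵢ/Kᵢ = -1.149, so a root lies in (0, 1).
Iterate (Newton) starting at V/F = 0.5:
  V/F = 0.500: g = -0.2664, g' = -1.047 → V/F = 0.246
  V/F = 0.246: g = 0.0071, g' = -1.207 → V/F = 0.251
Converged at V/F = 0.251.
Compositions from xᵢ = zᵢ/(1+V/F(Kᵢ−1)), yᵢ = Kᵢxᵢ:
  cyclohexane: x = 0.173, y = 0.661
  o-xylene: x = 0.273, y = 0.194
  n-decane: x = 0.554, y = 0.146

x_cyclohexane = 0.173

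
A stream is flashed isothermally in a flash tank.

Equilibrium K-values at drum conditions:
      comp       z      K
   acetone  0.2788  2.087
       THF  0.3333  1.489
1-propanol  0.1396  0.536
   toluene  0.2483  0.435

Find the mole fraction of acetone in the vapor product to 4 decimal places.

Let β = V/F and solve Σ zᵢ(Kᵢ−1)/(1+β(Kᵢ−1)) = 0.
Check two-phase: ΣzᵢKᵢ = 1.2610 > 1 and Σzᵢ/Kᵢ = 1.1887 > 1, so g(0) = 0.2610 > 0 and g(1) = -0.1887 < 0.
Newton iteration, β⁰ = 0.65:
  β = 0.6500: g = -0.01320, g' = -0.4186 → β = 0.6185
  β = 0.6185: g = -0.00012, g' = -0.4112 → β = 0.6182
Converged at β = 0.6182.
Compositions from xᵢ = zᵢ/(1+β(Kᵢ−1)), yᵢ = Kᵢxᵢ:
  acetone: x = 0.1668, y = 0.3480
  THF: x = 0.2559, y = 0.3811
  1-propanol: x = 0.1957, y = 0.1049
  toluene: x = 0.3816, y = 0.1660

y_acetone = 0.3480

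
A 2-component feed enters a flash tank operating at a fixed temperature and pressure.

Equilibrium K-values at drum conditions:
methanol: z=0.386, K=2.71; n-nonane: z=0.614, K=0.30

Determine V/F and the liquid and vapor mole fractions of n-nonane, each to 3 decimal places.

Rachford–Rice: g(V/F) = Σ zᵢ(Kᵢ−1)/(1+V/F(Kᵢ−1)) = 0.
Feasibility: ΣzᵢKᵢ = 1.230, Σzᵢ/Kᵢ = 2.189 — both > 1, two phases present.
Newton iteration, V/F⁰ = 0.58:
  V/F = 0.580: g = -0.3922, g' = -1.137 → V/F = 0.235
  V/F = 0.235: g = -0.0437, g' = -1.005 → V/F = 0.192
Converged at V/F = 0.192.
Compositions from xᵢ = zᵢ/(1+V/F(Kᵢ−1)), yᵢ = Kᵢxᵢ:
  methanol: x = 0.290, y = 0.787
  n-nonane: x = 0.710, y = 0.213

V/F = 0.192, x_n-nonane = 0.710, y_n-nonane = 0.213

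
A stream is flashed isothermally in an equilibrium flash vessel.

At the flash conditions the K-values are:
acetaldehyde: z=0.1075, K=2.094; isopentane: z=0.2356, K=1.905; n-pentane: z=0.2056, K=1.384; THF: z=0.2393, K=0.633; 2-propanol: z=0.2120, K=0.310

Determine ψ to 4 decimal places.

Let ψ = V/F and solve Σ zᵢ(Kᵢ−1)/(1+ψ(Kᵢ−1)) = 0.
Feasibility: ΣzᵢKᵢ = 1.1757, Σzᵢ/Kᵢ = 1.3855 — both > 1, two phases present.
Newton iteration, ψ⁰ = 0.44:
  ψ = 0.4400: g = -0.01536, g' = -0.4335 → ψ = 0.4046
  ψ = 0.4046: g = -0.00013, g' = -0.4266 → ψ = 0.4043
Converged at ψ = 0.4043.

ψ = 0.4043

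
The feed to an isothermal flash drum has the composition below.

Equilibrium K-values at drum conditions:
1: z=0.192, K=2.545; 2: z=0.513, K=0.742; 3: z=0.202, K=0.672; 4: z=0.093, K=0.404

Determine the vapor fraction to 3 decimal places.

ψ = 0.086

Iterate (Newton) starting at ψ = 0.5:
  ψ = 0.500: g = -0.1428, g' = -0.289 → ψ = 0.006
  ψ = 0.006: g = 0.0394, g' = -0.539 → ψ = 0.079
  ψ = 0.079: g = 0.0031, g' = -0.459 → ψ = 0.086
Converged at ψ = 0.086.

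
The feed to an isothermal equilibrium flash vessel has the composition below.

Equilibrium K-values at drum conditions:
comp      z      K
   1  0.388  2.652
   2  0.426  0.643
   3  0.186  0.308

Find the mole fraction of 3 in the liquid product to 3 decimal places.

x_3 = 0.270

Rachford–Rice: g(β) = Σ zᵢ(Kᵢ−1)/(1+β(Kᵢ−1)) = 0.
g(0) = ΣzᵢKᵢ − 1 = 0.360 and g(1) = 1 − Σzᵢ/Kᵢ = -0.413, so a root lies in (0, 1).
Newton iteration, β⁰ = 0.5:
  β = 0.500: g = -0.0309, g' = -0.606 → β = 0.449
Converged at β = 0.449.
Compositions from xᵢ = zᵢ/(1+β(Kᵢ−1)), yᵢ = Kᵢxᵢ:
  1: x = 0.223, y = 0.591
  2: x = 0.507, y = 0.326
  3: x = 0.270, y = 0.083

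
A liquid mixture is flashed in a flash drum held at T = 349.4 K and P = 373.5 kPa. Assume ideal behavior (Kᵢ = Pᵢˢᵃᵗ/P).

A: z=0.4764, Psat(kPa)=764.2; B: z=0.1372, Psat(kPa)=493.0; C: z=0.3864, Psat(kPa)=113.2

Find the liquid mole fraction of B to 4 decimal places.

Raoult's law: Kᵢ = Pᵢˢᵃᵗ/P = Pᵢˢᵃᵗ/373.5.
  K_A = 764.2/373.5 = 2.046051, K_B = 493.0/373.5 = 1.319946, K_C = 113.2/373.5 = 0.303079
Let ψ = V/F and solve Σ zᵢ(Kᵢ−1)/(1+ψ(Kᵢ−1)) = 0.
g(0) = ΣzᵢKᵢ − 1 = 0.2729 and g(1) = 1 − Σzᵢ/Kᵢ = -0.6117, so a root lies in (0, 1).
Newton iteration, ψ⁰ = 0.59:
  ψ = 0.5900: g = -0.11226, g' = -0.7506 → ψ = 0.4404
  ψ = 0.4404: g = -0.00892, g' = -0.6458 → ψ = 0.4266
Converged at ψ = 0.4266.
Compositions from xᵢ = zᵢ/(1+ψ(Kᵢ−1)), yᵢ = Kᵢxᵢ:
  A: x = 0.3294, y = 0.6740
  B: x = 0.1207, y = 0.1593
  C: x = 0.5499, y = 0.1667

x_B = 0.1207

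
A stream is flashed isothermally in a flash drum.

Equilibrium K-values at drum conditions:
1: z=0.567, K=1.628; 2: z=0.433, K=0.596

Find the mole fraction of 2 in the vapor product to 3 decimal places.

y_2 = 0.363

Binary case is linear: z₁(K₁−1)(1+β(K₂−1)) + z₂(K₂−1)(1+β(K₁−1)) = 0
⇒ β = [z₁(K₁−1)+z₂(K₂−1)] / [−(K₁−1)(K₂−1)] = 0.1811/0.2537 = 0.714
Compositions from xᵢ = zᵢ/(1+β(Kᵢ−1)), yᵢ = Kᵢxᵢ:
  1: x = 0.391, y = 0.637
  2: x = 0.609, y = 0.363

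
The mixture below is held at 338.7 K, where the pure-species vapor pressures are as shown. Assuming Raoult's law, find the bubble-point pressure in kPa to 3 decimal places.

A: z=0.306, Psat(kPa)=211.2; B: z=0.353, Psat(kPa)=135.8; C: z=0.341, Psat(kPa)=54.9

Pbub = 131.286 kPa

At the bubble point ψ → 0, so ΣzᵢKᵢ = 1 with Kᵢ = Pᵢˢᵃᵗ/P ⇒ P = ΣzᵢPᵢˢᵃᵗ.
P = 0.306·211.2 + 0.353·135.8 + 0.341·54.9 = 131.286 kPa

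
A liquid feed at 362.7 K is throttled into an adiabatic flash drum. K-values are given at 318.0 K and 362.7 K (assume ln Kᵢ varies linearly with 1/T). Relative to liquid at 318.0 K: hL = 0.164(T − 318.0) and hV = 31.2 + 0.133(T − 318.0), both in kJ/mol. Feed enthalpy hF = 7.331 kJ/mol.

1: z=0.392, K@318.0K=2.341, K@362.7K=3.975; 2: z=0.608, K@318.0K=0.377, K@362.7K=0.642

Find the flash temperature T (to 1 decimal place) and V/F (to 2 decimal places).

Adiabatic flash: solve Rachford–Rice at each trial T, then check hF = ψ·hV(T) + (1−ψ)·hL(T).
  T = 318.0 K: K = (2.341, 0.377), RR gives ψ = 0.176, H_out = 5.486 kJ/mol
  T = 362.7 K: K = (3.975, 0.642), RR gives ψ = 0.891, H_out = 33.883 kJ/mol
  T = 340.4 K: K = (3.106, 0.501), RR gives ψ = 0.497, H_out = 18.827 kJ/mol
  T = 329.2 K: K = (2.709, 0.437), RR gives ψ = 0.340, H_out = 12.333 kJ/mol
  T = 323.6 K: K = (2.522, 0.406), RR gives ψ = 0.261, H_out = 9.006 kJ/mol
  T = 320.8 K: K = (2.430, 0.391), RR gives ψ = 0.219, H_out = 7.278 kJ/mol
  T = 322.2 K: K = (2.476, 0.399), RR gives ψ = 0.240, H_out = 8.149 kJ/mol
Linear interpolation between T = 320.8 (H_out = 7.278) and T = 322.2 (H_out = 8.149) on hF = 7.331 gives T ≈ 320.9 K, at which ψ = 0.22.

T = 320.9 K, V/F = 0.22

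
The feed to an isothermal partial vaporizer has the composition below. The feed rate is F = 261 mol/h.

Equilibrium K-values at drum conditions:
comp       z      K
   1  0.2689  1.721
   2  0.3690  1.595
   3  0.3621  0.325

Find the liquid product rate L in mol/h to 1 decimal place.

Rachford–Rice: g(V/F) = Σ zᵢ(Kᵢ−1)/(1+V/F(Kᵢ−1)) = 0.
Feasibility: ΣzᵢKᵢ = 1.1690, Σzᵢ/Kᵢ = 1.5017 — both > 1, two phases present.
Newton iteration, V/F⁰ = 0.41:
  V/F = 0.4100: g = -0.01180, g' = -0.4831 → V/F = 0.3856
  V/F = 0.3856: g = -0.00012, g' = -0.4735 → V/F = 0.3853
Converged at V/F = 0.3853.
Then V = V/F·F = 0.3853·261 = 100.6 mol/h and L = F − V = 160.4 mol/h.

L = 160.4 mol/h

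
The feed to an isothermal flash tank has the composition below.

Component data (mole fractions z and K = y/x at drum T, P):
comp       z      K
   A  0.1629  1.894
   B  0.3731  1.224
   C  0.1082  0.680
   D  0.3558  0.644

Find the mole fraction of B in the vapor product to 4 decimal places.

y_B = 0.4209

Rachford–Rice: g(V/F) = Σ zᵢ(Kᵢ−1)/(1+V/F(Kᵢ−1)) = 0.
g(0) = ΣzᵢKᵢ − 1 = 0.0679 and g(1) = 1 − Σzᵢ/Kᵢ = -0.1024, so a root lies in (0, 1).
Newton–Raphson from V/F = 0.41:
  V/F = 0.4100: g = -0.00505, g' = -0.1619 → V/F = 0.3788
  V/F = 0.3788: g = 0.00002, g' = -0.1632 → V/F = 0.3789
Converged at V/F = 0.3789.
Compositions from xᵢ = zᵢ/(1+V/F(Kᵢ−1)), yᵢ = Kᵢxᵢ:
  A: x = 0.1217, y = 0.2305
  B: x = 0.3439, y = 0.4209
  C: x = 0.1231, y = 0.0837
  D: x = 0.4113, y = 0.2649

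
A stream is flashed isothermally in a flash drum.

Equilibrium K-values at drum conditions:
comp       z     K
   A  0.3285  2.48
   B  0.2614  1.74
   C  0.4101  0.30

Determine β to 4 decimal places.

β = 0.4731

Iterate (Newton) starting at β = 0.3:
  β = 0.3000: g = 0.13160, g' = -0.7629 → β = 0.4725
  β = 0.4725: g = 0.00049, g' = -0.7764 → β = 0.4731
Converged at β = 0.4731.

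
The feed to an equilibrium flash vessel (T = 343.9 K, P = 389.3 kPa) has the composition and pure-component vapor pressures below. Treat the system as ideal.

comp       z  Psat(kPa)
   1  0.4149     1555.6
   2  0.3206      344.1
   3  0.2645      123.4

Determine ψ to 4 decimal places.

Raoult's law: Kᵢ = Pᵢˢᵃᵗ/P = Pᵢˢᵃᵗ/389.3.
  K_1 = 1555.6/389.3 = 3.995890, K_2 = 344.1/389.3 = 0.883894, K_3 = 123.4/389.3 = 0.316979
Let ψ = V/F and solve Σ zᵢ(Kᵢ−1)/(1+ψ(Kᵢ−1)) = 0.
g(0) = ΣzᵢKᵢ − 1 = 1.0251 and g(1) = 1 − Σzᵢ/Kᵢ = -0.3010, so a root lies in (0, 1).
Iterate (Newton) starting at ψ = 0.5:
  ψ = 0.5000: g = 0.18374, g' = -0.8862 → ψ = 0.7073
  ψ = 0.7073: g = 0.00845, g' = -0.8498 → ψ = 0.7173
  ψ = 0.7173: g = -0.00003, g' = -0.8549 → ψ = 0.7172
Converged at ψ = 0.7172.

ψ = 0.7172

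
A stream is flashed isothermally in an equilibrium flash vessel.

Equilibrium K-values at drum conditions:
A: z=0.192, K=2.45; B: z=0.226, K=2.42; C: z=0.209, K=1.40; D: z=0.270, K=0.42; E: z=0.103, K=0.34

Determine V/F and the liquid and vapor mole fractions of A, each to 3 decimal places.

Rachford–Rice: g(V/F) = Σ zᵢ(Kᵢ−1)/(1+V/F(Kᵢ−1)) = 0.
Check two-phase: ΣzᵢKᵢ = 1.458 > 1 and Σzᵢ/Kᵢ = 1.267 > 1, so g(0) = 0.458 > 0 and g(1) = -0.267 < 0.
Newton iteration, V/F⁰ = 0.57:
  V/F = 0.570: g = 0.0549, g' = -0.600 → V/F = 0.662
  V/F = 0.662: g = -0.0011, g' = -0.628 → V/F = 0.660
Converged at V/F = 0.660.
Compositions from xᵢ = zᵢ/(1+V/F(Kᵢ−1)), yᵢ = Kᵢxᵢ:
  A: x = 0.098, y = 0.240
  B: x = 0.117, y = 0.282
  C: x = 0.165, y = 0.232
  D: x = 0.437, y = 0.184
  E: x = 0.182, y = 0.062

V/F = 0.660, x_A = 0.098, y_A = 0.240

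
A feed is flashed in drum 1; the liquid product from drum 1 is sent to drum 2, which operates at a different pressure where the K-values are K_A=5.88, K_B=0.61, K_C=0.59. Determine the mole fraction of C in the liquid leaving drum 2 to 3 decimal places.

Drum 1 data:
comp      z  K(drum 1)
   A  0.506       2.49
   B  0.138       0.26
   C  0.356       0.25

x_C (drum 2) = 0.670

Drum 1:
Rachford–Rice: g(ψ₁) = Σ zᵢ(Kᵢ−1)/(1+ψ₁(Kᵢ−1)) = 0.
Feasibility: ΣzᵢKᵢ = 1.385, Σzᵢ/Kᵢ = 2.158 — both > 1, two phases present.
Newton–Raphson from ψ₁ = 0.51:
  ψ₁ = 0.510: g = -0.1680, g' = -1.083 → ψ₁ = 0.355
  ψ₁ = 0.355: g = -0.0091, g' = -0.991 → ψ₁ = 0.346
Converged at ψ₁ = 0.346.
Drum-1 compositions:
  A: x = 0.334, y = 0.832
  B: x = 0.185, y = 0.048
  C: x = 0.481, y = 0.120
Drum-2 feed = drum-1 liquid: z₂ = (0.3340, 0.1854, 0.4806).
Drum 2:
Newton–Raphson from ψ₂ = 0.54:
  ψ₂ = 0.540: g = 0.1037, g' = -0.780 → ψ₂ = 0.673
  ψ₂ = 0.673: g = 0.0103, g' = -0.639 → ψ₂ = 0.689
Converged at ψ₂ = 0.689.
  A: x = 0.077, y = 0.450
  B: x = 0.254, y = 0.155
  C: x = 0.670, y = 0.395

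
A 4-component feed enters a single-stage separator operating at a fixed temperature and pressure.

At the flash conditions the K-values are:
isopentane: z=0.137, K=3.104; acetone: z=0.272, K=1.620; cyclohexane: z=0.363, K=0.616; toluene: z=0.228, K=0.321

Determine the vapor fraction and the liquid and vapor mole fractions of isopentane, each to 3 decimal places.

ψ = 0.240, x_isopentane = 0.091, y_isopentane = 0.283

Rachford–Rice: g(ψ) = Σ zᵢ(Kᵢ−1)/(1+ψ(Kᵢ−1)) = 0.
g(0) = ΣzᵢKᵢ − 1 = 0.163 and g(1) = 1 − Σzᵢ/Kᵢ = -0.512, so a root lies in (0, 1).
Newton iteration, ψ⁰ = 0.37:
  ψ = 0.370: g = -0.0700, g' = -0.521 → ψ = 0.236
  ψ = 0.236: g = 0.0023, g' = -0.564 → ψ = 0.240
Converged at ψ = 0.240.
Compositions from xᵢ = zᵢ/(1+ψ(Kᵢ−1)), yᵢ = Kᵢxᵢ:
  isopentane: x = 0.091, y = 0.283
  acetone: x = 0.237, y = 0.384
  cyclohexane: x = 0.400, y = 0.246
  toluene: x = 0.272, y = 0.087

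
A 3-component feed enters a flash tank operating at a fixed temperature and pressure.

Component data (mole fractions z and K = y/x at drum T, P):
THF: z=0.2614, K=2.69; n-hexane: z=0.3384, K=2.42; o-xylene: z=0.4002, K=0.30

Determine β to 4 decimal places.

β = 0.5957

Material balance + equilibrium reduce to Σ zᵢ(Kᵢ−1)/(1+β(Kᵢ−1)) = 0.
g(0) = ΣzᵢKᵢ − 1 = 0.6422 and g(1) = 1 − Σzᵢ/Kᵢ = -0.5710, so a root lies in (0, 1).
Newton iteration, β⁰ = 0.69:
  β = 0.6900: g = -0.09520, g' = -1.0669 → β = 0.6008
  β = 0.6008: g = -0.00493, g' = -0.9665 → β = 0.5957
Converged at β = 0.5957.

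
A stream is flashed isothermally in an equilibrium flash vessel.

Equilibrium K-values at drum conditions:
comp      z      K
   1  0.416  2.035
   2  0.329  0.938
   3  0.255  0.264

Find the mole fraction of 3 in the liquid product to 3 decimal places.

Rachford–Rice: g(β) = Σ zᵢ(Kᵢ−1)/(1+β(Kᵢ−1)) = 0.
Feasibility: ΣzᵢKᵢ = 1.222, Σzᵢ/Kᵢ = 1.521 — both > 1, two phases present.
Newton–Raphson from β = 0.67:
  β = 0.670: g = -0.1373, g' = -0.694 → β = 0.472
  β = 0.472: g = -0.0195, g' = -0.527 → β = 0.435
Converged at β = 0.435.
Compositions from xᵢ = zᵢ/(1+β(Kᵢ−1)), yᵢ = Kᵢxᵢ:
  1: x = 0.287, y = 0.584
  2: x = 0.338, y = 0.317
  3: x = 0.375, y = 0.099

x_3 = 0.375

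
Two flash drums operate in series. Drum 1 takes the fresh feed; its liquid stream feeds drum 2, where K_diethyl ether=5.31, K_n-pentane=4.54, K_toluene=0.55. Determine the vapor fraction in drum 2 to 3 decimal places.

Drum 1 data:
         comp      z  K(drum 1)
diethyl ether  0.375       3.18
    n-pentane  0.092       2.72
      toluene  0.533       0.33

V/F (drum 2) = 0.358

Drum 1:
Let ψ₁ = V/F and solve Σ zᵢ(Kᵢ−1)/(1+ψ₁(Kᵢ−1)) = 0.
g(0) = ΣzᵢKᵢ − 1 = 0.619 and g(1) = 1 − Σzᵢ/Kᵢ = -0.767, so a root lies in (0, 1).
Iterate (Newton) starting at ψ₁ = 0.5:
  ψ₁ = 0.500: g = -0.0608, g' = -1.028 → ψ₁ = 0.441
Converged at ψ₁ = 0.441.
Drum-1 compositions:
  diethyl ether: x = 0.191, y = 0.608
  n-pentane: x = 0.052, y = 0.142
  toluene: x = 0.756, y = 0.250
Drum-2 feed = drum-1 liquid: z₂ = (0.1912, 0.0523, 0.7565).
Drum 2:
Material balance + equilibrium reduce to Σ zᵢ(Kᵢ−1)/(1+ψ₂(Kᵢ−1)) = 0.
Feasibility: ΣzᵢKᵢ = 1.669, Σzᵢ/Kᵢ = 1.423 — both > 1, two phases present.
Iterate (Newton) starting at ψ₂ = 0.5:
  ψ₂ = 0.500: g = -0.1112, g' = -0.697 → ψ₂ = 0.341
  ψ₂ = 0.341: g = 0.0159, g' = -0.932 → ψ₂ = 0.358
Converged at ψ₂ = 0.358.
  diethyl ether: x = 0.075, y = 0.399
  n-pentane: x = 0.023, y = 0.105
  toluene: x = 0.902, y = 0.496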